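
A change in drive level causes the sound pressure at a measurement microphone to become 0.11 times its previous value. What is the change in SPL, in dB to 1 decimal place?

-19.2 dB

SPL change from a pressure ratio uses the 20·log₁₀ form:
20·log₁₀(0.11) = -19.2 dB.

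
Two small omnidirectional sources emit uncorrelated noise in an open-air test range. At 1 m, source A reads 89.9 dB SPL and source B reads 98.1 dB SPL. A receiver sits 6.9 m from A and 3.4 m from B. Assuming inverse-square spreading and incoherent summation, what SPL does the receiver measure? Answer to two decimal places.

87.63 dB SPL

At the listener: L_A = 89.9 − 20·log₁₀(6.9) = 73.123 dB; L_B = 98.1 − 20·log₁₀(3.4) = 87.470 dB.
Combined: 10·log₁₀(10^(73.123/10)+10^(87.470/10)) = 87.63 dB SPL.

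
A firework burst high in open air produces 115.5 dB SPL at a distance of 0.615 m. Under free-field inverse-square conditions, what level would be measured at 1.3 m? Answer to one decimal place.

Free-field point source: level drops by 20·log₁₀ of the distance ratio.
ΔL = −20·log₁₀(1.3/0.615) = -6.50 dB, so L₂ = 115.5 + (-6.50) = 109.0 dB SPL.

109.0 dB SPL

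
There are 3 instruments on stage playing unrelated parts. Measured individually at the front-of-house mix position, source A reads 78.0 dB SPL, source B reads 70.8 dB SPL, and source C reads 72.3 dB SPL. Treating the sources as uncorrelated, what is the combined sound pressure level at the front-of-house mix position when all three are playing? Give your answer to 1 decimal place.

Incoherent sources sum as intensities:
L_total = 10·log₁₀(10^(78.0/10) + 10^(70.8/10) + 10^(72.3/10)) = 10·log₁₀(92100000) = 79.6 dB SPL.

79.6 dB SPL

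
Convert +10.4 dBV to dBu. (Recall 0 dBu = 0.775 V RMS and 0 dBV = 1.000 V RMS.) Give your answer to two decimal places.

The offset between the scales is 20·log₁₀(0.775/1.000) = −2.214 dB.
So dBu = +10.4 + 2.214 = +12.61 dBu.

+12.61 dBu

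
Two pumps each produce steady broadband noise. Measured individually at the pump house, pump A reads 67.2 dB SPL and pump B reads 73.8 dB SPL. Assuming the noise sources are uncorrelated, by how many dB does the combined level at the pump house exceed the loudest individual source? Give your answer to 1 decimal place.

Incoherent sources sum as intensities:
L_total = 10·log₁₀(10^(67.2/10) + 10^(73.8/10)) = 74.66 dB SPL.
Excess over the loudest (73.8 dB): 74.66 − 73.8 = 0.9 dB.

0.9 dB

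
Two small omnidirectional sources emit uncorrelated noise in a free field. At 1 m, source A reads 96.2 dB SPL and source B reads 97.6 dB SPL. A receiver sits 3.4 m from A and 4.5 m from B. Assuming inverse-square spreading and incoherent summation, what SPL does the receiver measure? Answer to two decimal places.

At the listener: L_A = 96.2 − 20·log₁₀(3.4) = 85.570 dB; L_B = 97.6 − 20·log₁₀(4.5) = 84.536 dB.
Combined: 10·log₁₀(10^(85.570/10)+10^(84.536/10)) = 88.09 dB SPL.

88.09 dB SPL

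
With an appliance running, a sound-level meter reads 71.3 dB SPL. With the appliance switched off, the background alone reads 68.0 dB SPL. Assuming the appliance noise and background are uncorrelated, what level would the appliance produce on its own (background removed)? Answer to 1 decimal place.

Remove the background by subtracting linear intensities:
L_src = 10·log₁₀(10^(71.3/10) − 10^(68.0/10)) = 10·log₁₀(7180000) = 68.6 dB SPL.

68.6 dB SPL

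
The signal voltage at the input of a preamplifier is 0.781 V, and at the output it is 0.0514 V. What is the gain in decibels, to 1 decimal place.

-23.6 dB

Voltage is an amplitude quantity, so gain = 20·log₁₀(V_out/V_in).
20·log₁₀(0.0514/0.781) = 20·log₁₀(0.06581) = -23.6 dB.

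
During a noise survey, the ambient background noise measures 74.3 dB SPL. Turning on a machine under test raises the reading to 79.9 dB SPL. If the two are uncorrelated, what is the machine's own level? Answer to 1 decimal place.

Subtract intensities: L_src = 10·log₁₀(10^(L_total/10) − 10^(L_bg/10)).
L_src = 10·log₁₀(10^(79.9/10) − 10^(74.3/10)) = 10·log₁₀(70810000) = 78.5 dB SPL.

78.5 dB SPL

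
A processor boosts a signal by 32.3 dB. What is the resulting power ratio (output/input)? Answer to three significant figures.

Power ratio = 10^(dB/10).
10^(32.3/10) = 10^(3.230) = 1700.

1700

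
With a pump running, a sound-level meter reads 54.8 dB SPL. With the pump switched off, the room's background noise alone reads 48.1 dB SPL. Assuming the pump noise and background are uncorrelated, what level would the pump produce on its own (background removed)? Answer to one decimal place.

Background correction is a power subtraction:
L_src = 10·log₁₀(10^(54.8/10) − 10^(48.1/10)) = 10·log₁₀(237400) = 53.8 dB SPL.

53.8 dB SPL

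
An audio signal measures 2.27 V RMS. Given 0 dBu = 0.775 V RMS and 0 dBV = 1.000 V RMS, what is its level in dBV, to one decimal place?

+7.1 dBV

dBV = 20·log₁₀(V / 1.000 V).
20·log₁₀(2.27/1.000) = +7.1 dBV.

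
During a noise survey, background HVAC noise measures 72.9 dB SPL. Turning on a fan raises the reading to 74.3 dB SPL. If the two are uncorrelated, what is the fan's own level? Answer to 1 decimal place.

68.7 dB SPL

Remove the background by subtracting linear intensities:
L_src = 10·log₁₀(10^(74.3/10) − 10^(72.9/10)) = 10·log₁₀(7417000) = 68.7 dB SPL.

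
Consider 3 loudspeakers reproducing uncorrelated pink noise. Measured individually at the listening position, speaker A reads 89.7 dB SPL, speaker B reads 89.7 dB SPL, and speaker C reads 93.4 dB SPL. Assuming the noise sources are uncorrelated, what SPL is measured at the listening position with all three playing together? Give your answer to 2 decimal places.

Add the sources as powers (linear), then convert back to dB:
L_total = 10·log₁₀(10^(89.7/10) + 10^(89.7/10) + 10^(93.4/10)) = 10·log₁₀(4054000000) = 96.08 dB SPL.

96.08 dB SPL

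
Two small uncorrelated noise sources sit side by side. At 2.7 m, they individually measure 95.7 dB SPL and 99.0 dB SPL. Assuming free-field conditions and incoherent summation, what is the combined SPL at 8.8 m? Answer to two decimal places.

90.40 dB SPL

Combined at 2.7 m: 10·log₁₀(10^(95.7/10)+10^(99.0/10)) = 100.666 dB SPL.
Then apply −20·log₁₀(8.8/2.7) = -10.262 dB → 90.40 dB SPL.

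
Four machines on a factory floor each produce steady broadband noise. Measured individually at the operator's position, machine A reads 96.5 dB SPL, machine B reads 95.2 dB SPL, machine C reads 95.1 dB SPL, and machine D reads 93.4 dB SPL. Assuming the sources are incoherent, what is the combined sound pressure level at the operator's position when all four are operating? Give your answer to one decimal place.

101.2 dB SPL

Uncorrelated sources add in intensity (power), not in dB.
L_total = 10·log₁₀(10^(96.5/10) + 10^(95.2/10) + 10^(95.1/10) + 10^(93.4/10)) = 10·log₁₀(13202000000) = 101.2 dB SPL.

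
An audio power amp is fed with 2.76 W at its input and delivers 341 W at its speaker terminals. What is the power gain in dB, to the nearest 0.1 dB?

20.9 dB

For a power ratio, dB = 10·log₁₀(P₂/P₁).
10·log₁₀(341/2.76) = 10·log₁₀(123.6) = 20.9 dB.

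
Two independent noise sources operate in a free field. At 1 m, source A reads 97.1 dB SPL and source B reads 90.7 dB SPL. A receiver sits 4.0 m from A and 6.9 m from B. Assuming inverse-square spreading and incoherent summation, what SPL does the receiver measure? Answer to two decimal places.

85.38 dB SPL

At the listener: L_A = 97.1 − 20·log₁₀(4.0) = 85.059 dB; L_B = 90.7 − 20·log₁₀(6.9) = 73.923 dB.
Combined: 10·log₁₀(10^(85.059/10)+10^(73.923/10)) = 85.38 dB SPL.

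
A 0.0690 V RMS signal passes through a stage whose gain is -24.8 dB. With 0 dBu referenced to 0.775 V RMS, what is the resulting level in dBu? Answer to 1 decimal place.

-45.8 dBu

Input level: 20·log₁₀(0.0690/0.775) = -21.01 dBu.
Output: -21.01 − 24.8 = -45.8 dBu.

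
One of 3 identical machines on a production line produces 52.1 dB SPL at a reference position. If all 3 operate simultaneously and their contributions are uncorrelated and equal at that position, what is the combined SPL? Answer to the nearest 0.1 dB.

56.9 dB SPL

3 equal incoherent sources raise the level by 10·log₁₀(3) = 4.77 dB.
L_total = 52.1 + 4.77 = 56.9 dB SPL.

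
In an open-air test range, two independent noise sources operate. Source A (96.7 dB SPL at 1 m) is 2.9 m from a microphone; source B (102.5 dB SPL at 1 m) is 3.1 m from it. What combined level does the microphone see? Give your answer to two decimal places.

93.81 dB SPL

At the listener: L_A = 96.7 − 20·log₁₀(2.9) = 87.452 dB; L_B = 102.5 − 20·log₁₀(3.1) = 92.673 dB.
Combined: 10·log₁₀(10^(87.452/10)+10^(92.673/10)) = 93.81 dB SPL.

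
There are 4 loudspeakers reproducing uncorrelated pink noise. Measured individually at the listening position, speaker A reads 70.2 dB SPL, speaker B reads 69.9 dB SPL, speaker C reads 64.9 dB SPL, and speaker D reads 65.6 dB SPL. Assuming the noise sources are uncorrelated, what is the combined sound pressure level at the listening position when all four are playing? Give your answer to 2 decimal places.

74.31 dB SPL

Incoherent sources sum as intensities:
L_total = 10·log₁₀(10^(70.2/10) + 10^(69.9/10) + 10^(64.9/10) + 10^(65.6/10)) = 10·log₁₀(26960000) = 74.31 dB SPL.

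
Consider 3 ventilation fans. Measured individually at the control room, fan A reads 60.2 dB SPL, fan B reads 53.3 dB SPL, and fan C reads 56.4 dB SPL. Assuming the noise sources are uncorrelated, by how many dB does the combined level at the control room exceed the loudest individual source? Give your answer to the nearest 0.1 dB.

Add the sources as powers (linear), then convert back to dB:
L_total = 10·log₁₀(10^(60.2/10) + 10^(53.3/10) + 10^(56.4/10)) = 62.30 dB SPL.
Excess over the loudest (60.2 dB): 62.30 − 60.2 = 2.1 dB.

2.1 dB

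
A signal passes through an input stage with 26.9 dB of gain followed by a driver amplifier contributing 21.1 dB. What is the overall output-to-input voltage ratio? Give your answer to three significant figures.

251

Net gain = 26.9 + 21.1 = 48.0 dB.
Voltage ratio = 10^(48.0/20) = 251.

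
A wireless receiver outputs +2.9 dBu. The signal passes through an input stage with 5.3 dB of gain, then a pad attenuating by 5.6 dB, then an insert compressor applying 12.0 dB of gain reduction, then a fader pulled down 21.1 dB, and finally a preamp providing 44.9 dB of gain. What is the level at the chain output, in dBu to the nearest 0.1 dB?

Cascaded gains and losses add directly in dB.
+2.9 + 5.3 − 5.6 − 12.0 − 21.1 + 44.9 = +14.4 dBu.

+14.4 dBu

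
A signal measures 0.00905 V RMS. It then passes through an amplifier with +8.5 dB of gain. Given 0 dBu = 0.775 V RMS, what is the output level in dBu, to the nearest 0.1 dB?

Input level: 20·log₁₀(0.00905/0.775) = -38.65 dBu.
Output: -38.65 + 8.5 = -30.2 dBu.

-30.2 dBu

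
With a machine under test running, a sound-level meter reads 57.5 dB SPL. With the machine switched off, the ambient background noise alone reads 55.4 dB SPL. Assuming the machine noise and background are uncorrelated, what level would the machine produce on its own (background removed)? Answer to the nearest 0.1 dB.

Background correction is a power subtraction:
L_src = 10·log₁₀(10^(57.5/10) − 10^(55.4/10)) = 10·log₁₀(215600) = 53.3 dB SPL.

53.3 dB SPL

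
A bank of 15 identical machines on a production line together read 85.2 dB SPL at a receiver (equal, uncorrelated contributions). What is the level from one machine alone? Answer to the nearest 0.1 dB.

73.4 dB SPL

15 equal incoherent sources add 10·log₁₀(15) = 11.76 dB over one source.
L_one = 85.2 − 11.76 = 73.4 dB SPL.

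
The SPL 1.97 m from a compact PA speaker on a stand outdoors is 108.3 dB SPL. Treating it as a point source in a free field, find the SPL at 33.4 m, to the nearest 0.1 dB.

Free-field point source: level drops by 20·log₁₀ of the distance ratio.
ΔL = −20·log₁₀(33.4/1.97) = -24.59 dB, so L₂ = 108.3 + (-24.59) = 83.7 dB SPL.

83.7 dB SPL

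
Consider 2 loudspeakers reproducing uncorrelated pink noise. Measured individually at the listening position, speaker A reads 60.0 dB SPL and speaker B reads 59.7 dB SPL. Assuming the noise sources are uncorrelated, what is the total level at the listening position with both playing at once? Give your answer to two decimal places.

Incoherent sources sum as intensities:
L_total = 10·log₁₀(10^(60.0/10) + 10^(59.7/10)) = 10·log₁₀(1933000) = 62.86 dB SPL.

62.86 dB SPL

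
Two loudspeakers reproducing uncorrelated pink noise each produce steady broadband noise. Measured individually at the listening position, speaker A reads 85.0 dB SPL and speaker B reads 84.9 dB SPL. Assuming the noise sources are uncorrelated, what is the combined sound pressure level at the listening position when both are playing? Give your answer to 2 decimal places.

Add the sources as powers (linear), then convert back to dB:
L_total = 10·log₁₀(10^(85.0/10) + 10^(84.9/10)) = 10·log₁₀(625300000) = 87.96 dB SPL.

87.96 dB SPL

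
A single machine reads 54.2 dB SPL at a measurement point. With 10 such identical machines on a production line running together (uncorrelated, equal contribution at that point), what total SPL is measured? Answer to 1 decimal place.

10 equal incoherent sources raise the level by 10·log₁₀(10) = 10.00 dB.
L_total = 54.2 + 10.00 = 64.2 dB SPL.

64.2 dB SPL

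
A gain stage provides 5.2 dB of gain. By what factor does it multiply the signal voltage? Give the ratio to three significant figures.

Voltage ratio = 10^(dB/20).
10^(5.2/20) = 10^(0.2600) = 1.82.

1.82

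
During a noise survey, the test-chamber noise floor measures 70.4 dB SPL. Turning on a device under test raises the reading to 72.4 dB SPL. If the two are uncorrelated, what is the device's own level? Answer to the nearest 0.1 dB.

Subtract intensities: L_src = 10·log₁₀(10^(L_total/10) − 10^(L_bg/10)).
L_src = 10·log₁₀(10^(72.4/10) − 10^(70.4/10)) = 10·log₁₀(6413000) = 68.1 dB SPL.

68.1 dB SPL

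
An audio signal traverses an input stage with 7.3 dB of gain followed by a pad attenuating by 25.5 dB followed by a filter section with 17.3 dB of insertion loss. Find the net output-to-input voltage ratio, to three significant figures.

Net gain = 7.3 + (−25.5) + (−17.3) = -35.5 dB.
Voltage ratio = 10^(-35.5/20) = 0.0168.

0.0168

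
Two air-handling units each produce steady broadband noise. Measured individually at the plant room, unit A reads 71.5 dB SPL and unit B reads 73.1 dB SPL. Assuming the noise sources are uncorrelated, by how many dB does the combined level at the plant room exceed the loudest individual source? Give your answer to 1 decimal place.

2.3 dB

Add the sources as powers (linear), then convert back to dB:
L_total = 10·log₁₀(10^(71.5/10) + 10^(73.1/10)) = 75.38 dB SPL.
Excess over the loudest (73.1 dB): 75.38 − 73.1 = 2.3 dB.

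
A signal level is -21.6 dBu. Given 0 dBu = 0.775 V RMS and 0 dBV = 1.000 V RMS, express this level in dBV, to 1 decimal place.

-23.8 dBV

The offset between the scales is 20·log₁₀(0.775/1.000) = −2.214 dB.
So dBV = -21.6 − 2.214 = -23.8 dBV.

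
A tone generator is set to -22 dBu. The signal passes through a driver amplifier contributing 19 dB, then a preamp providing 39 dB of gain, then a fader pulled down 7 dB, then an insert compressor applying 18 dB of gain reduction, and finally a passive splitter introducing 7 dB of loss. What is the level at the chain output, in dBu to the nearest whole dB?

In dB, series stages simply add:
-22 + 19 + 39 − 7 − 18 − 7 = +4 dBu.

+4 dBu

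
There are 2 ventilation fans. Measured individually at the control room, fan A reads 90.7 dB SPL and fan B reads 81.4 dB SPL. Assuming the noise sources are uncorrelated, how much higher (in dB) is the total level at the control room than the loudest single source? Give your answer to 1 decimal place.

0.5 dB

Incoherent sources sum as intensities:
L_total = 10·log₁₀(10^(90.7/10) + 10^(81.4/10)) = 91.18 dB SPL.
Excess over the loudest (90.7 dB): 91.18 − 90.7 = 0.5 dB.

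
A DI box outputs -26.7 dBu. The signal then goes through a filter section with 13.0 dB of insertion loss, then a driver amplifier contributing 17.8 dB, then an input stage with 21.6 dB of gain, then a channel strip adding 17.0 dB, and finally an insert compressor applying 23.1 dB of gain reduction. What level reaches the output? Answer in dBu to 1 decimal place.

Gain stages sum in dB:
-26.7 − 13.0 + 17.8 + 21.6 + 17.0 − 23.1 = -6.4 dBu.

-6.4 dBu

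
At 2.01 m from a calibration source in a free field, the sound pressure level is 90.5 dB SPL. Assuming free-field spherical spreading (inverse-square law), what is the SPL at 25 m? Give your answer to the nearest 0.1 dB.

68.6 dB SPL

For a point source in a free field, ΔL = −20·log₁₀(d₂/d₁).
ΔL = −20·log₁₀(25/2.01) = -21.89 dB, so L₂ = 90.5 + (-21.89) = 68.6 dB SPL.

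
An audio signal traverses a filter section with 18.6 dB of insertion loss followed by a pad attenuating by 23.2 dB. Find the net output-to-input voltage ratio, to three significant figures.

Net gain = (−18.6) + (−23.2) = -41.8 dB.
Voltage ratio = 10^(-41.8/20) = 0.00813.

0.00813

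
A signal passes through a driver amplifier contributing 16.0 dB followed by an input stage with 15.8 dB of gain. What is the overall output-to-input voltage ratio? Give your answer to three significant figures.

38.9

Net gain = 16.0 + 15.8 = 31.8 dB.
Voltage ratio = 10^(31.8/20) = 38.9.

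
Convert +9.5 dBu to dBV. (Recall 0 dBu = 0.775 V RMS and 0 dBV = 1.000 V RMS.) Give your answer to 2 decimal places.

+7.29 dBV

The offset between the scales is 20·log₁₀(0.775/1.000) = −2.214 dB.
So dBV = +9.5 − 2.214 = +7.29 dBV.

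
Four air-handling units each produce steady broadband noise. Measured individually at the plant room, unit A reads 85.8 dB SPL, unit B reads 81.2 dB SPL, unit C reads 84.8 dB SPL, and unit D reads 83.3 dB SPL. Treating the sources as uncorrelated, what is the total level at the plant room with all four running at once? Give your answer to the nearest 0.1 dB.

90.1 dB SPL

Incoherent sources sum as intensities:
L_total = 10·log₁₀(10^(85.8/10) + 10^(81.2/10) + 10^(84.8/10) + 10^(83.3/10)) = 10·log₁₀(1028000000) = 90.1 dB SPL.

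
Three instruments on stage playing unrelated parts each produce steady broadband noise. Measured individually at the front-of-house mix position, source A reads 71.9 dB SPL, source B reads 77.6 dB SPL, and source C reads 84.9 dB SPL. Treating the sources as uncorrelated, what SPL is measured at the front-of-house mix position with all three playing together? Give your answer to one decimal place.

Incoherent sources sum as intensities:
L_total = 10·log₁₀(10^(71.9/10) + 10^(77.6/10) + 10^(84.9/10)) = 10·log₁₀(382100000) = 85.8 dB SPL.

85.8 dB SPL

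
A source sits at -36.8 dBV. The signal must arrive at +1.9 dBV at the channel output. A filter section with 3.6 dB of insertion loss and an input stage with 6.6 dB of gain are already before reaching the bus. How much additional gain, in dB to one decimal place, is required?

35.7 dB

The required make-up gain is the shortfall in the dB sum.
G = +1.9 − (-36.8) + 3.6 − 6.6 = 35.7 dB.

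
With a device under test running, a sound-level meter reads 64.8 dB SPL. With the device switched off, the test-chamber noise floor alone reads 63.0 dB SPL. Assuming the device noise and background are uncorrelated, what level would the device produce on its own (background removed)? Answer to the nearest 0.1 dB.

Remove the background by subtracting linear intensities:
L_src = 10·log₁₀(10^(64.8/10) − 10^(63.0/10)) = 10·log₁₀(1025000) = 60.1 dB SPL.

60.1 dB SPL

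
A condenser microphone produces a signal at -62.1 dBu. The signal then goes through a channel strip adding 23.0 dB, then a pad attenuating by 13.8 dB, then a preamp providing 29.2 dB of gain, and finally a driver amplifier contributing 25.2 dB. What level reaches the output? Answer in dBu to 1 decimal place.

In dB, series stages simply add:
-62.1 + 23.0 − 13.8 + 29.2 + 25.2 = +1.5 dBu.

+1.5 dBu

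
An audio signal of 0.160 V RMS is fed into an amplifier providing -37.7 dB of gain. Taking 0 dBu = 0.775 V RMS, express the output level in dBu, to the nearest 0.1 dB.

Input level: 20·log₁₀(0.160/0.775) = -13.70 dBu.
Output: -13.70 − 37.7 = -51.4 dBu.

-51.4 dBu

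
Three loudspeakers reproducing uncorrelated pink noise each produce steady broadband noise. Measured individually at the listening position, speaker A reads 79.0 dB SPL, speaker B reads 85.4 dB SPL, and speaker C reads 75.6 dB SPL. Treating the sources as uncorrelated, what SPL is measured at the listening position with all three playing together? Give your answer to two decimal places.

Uncorrelated sources add in intensity (power), not in dB.
L_total = 10·log₁₀(10^(79.0/10) + 10^(85.4/10) + 10^(75.6/10)) = 10·log₁₀(462500000) = 86.65 dB SPL.

86.65 dB SPL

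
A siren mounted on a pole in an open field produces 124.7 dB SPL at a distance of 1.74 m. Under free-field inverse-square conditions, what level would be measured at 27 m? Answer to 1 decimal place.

100.9 dB SPL

For a point source in a free field, ΔL = −20·log₁₀(d₂/d₁).
ΔL = −20·log₁₀(27/1.74) = -23.82 dB, so L₂ = 124.7 + (-23.82) = 100.9 dB SPL.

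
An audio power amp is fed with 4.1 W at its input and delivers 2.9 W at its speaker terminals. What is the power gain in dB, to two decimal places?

-1.50 dB

Power ratio → dB uses the 10·log₁₀ form:
10·log₁₀(2.9/4.1) = 10·log₁₀(0.7073) = -1.50 dB.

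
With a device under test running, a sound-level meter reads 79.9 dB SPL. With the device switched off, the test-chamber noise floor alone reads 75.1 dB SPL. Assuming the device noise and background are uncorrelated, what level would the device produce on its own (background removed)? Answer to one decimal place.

78.2 dB SPL

Background correction is a power subtraction:
L_src = 10·log₁₀(10^(79.9/10) − 10^(75.1/10)) = 10·log₁₀(65360000) = 78.2 dB SPL.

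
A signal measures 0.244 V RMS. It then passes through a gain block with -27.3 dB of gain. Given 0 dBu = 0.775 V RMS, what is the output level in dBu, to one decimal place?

-37.3 dBu

Input level: 20·log₁₀(0.244/0.775) = -10.04 dBu.
Output: -10.04 − 27.3 = -37.3 dBu.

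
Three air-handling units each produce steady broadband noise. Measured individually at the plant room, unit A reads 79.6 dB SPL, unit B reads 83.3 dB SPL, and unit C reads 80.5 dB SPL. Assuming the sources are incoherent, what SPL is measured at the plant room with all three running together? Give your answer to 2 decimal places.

86.20 dB SPL

Incoherent sources sum as intensities:
L_total = 10·log₁₀(10^(79.6/10) + 10^(83.3/10) + 10^(80.5/10)) = 10·log₁₀(417200000) = 86.20 dB SPL.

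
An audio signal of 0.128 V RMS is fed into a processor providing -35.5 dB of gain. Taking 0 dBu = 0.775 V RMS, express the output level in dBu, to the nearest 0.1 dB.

-51.1 dBu

Input level: 20·log₁₀(0.128/0.775) = -15.64 dBu.
Output: -15.64 − 35.5 = -51.1 dBu.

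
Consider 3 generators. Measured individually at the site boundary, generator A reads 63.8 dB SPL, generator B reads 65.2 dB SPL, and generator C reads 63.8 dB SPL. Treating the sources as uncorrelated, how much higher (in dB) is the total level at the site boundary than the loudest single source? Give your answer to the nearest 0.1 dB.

Uncorrelated sources add in intensity (power), not in dB.
L_total = 10·log₁₀(10^(63.8/10) + 10^(65.2/10) + 10^(63.8/10)) = 69.09 dB SPL.
Excess over the loudest (65.2 dB): 69.09 − 65.2 = 3.9 dB.

3.9 dB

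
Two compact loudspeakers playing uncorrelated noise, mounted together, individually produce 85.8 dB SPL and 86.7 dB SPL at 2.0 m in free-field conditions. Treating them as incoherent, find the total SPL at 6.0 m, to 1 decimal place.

79.7 dB SPL

Combined at 2.0 m: 10·log₁₀(10^(85.8/10)+10^(86.7/10)) = 89.28 dB SPL.
Then apply −20·log₁₀(6.0/2.0) = -9.54 dB → 79.7 dB SPL.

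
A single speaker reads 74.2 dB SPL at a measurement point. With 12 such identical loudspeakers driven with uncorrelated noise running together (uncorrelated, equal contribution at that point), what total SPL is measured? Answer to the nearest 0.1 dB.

12 equal incoherent sources raise the level by 10·log₁₀(12) = 10.79 dB.
L_total = 74.2 + 10.79 = 85.0 dB SPL.

85.0 dB SPL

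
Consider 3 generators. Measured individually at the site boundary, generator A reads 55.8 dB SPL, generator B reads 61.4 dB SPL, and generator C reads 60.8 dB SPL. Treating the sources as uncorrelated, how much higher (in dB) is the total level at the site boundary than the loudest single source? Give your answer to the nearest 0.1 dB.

3.3 dB

Uncorrelated sources add in intensity (power), not in dB.
L_total = 10·log₁₀(10^(55.8/10) + 10^(61.4/10) + 10^(60.8/10)) = 64.72 dB SPL.
Excess over the loudest (61.4 dB): 64.72 − 61.4 = 3.3 dB.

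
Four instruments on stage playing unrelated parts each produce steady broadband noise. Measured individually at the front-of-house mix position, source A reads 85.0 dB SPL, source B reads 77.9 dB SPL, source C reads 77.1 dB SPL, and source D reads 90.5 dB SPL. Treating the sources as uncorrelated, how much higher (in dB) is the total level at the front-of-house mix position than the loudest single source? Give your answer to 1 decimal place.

1.4 dB

Uncorrelated sources add in intensity (power), not in dB.
L_total = 10·log₁₀(10^(85.0/10) + 10^(77.9/10) + 10^(77.1/10) + 10^(90.5/10)) = 91.91 dB SPL.
Excess over the loudest (90.5 dB): 91.91 − 90.5 = 1.4 dB.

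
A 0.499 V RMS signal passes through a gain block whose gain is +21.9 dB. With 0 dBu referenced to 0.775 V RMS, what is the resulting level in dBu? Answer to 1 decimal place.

+18.1 dBu

Input level: 20·log₁₀(0.499/0.775) = -3.82 dBu.
Output: -3.82 + 21.9 = +18.1 dBu.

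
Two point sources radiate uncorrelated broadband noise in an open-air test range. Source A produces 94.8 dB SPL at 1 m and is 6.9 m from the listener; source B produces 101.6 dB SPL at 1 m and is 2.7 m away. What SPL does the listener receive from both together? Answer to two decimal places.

93.11 dB SPL

At the listener: L_A = 94.8 − 20·log₁₀(6.9) = 78.023 dB; L_B = 101.6 − 20·log₁₀(2.7) = 92.973 dB.
Combined: 10·log₁₀(10^(78.023/10)+10^(92.973/10)) = 93.11 dB SPL.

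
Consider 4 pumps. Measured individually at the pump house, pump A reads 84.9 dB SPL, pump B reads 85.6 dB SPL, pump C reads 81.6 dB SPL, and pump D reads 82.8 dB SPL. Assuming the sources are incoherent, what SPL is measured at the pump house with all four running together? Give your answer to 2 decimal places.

90.03 dB SPL

Uncorrelated sources add in intensity (power), not in dB.
L_total = 10·log₁₀(10^(84.9/10) + 10^(85.6/10) + 10^(81.6/10) + 10^(82.8/10)) = 10·log₁₀(1007000000) = 90.03 dB SPL.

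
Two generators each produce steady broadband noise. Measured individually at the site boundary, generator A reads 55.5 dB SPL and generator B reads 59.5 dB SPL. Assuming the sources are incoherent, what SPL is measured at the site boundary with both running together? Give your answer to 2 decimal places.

Incoherent sources sum as intensities:
L_total = 10·log₁₀(10^(55.5/10) + 10^(59.5/10)) = 10·log₁₀(1246000) = 60.96 dB SPL.

60.96 dB SPL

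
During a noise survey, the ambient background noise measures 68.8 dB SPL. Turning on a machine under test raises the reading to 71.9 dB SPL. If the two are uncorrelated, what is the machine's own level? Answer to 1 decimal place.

69.0 dB SPL

Remove the background by subtracting linear intensities:
L_src = 10·log₁₀(10^(71.9/10) − 10^(68.8/10)) = 10·log₁₀(7902000) = 69.0 dB SPL.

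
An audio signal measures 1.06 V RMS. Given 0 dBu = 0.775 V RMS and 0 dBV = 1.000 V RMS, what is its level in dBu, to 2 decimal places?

+2.72 dBu

dBu = 20·log₁₀(V / 0.775 V).
20·log₁₀(1.06/0.775) = +2.72 dBu.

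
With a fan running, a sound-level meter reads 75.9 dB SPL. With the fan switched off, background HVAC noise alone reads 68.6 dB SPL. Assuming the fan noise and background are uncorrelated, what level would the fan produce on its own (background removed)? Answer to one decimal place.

75.0 dB SPL

Remove the background by subtracting linear intensities:
L_src = 10·log₁₀(10^(75.9/10) − 10^(68.6/10)) = 10·log₁₀(31660000) = 75.0 dB SPL.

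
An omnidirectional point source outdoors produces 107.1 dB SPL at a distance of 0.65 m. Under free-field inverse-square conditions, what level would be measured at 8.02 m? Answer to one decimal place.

85.3 dB SPL

For a point source in a free field, ΔL = −20·log₁₀(d₂/d₁).
ΔL = −20·log₁₀(8.02/0.65) = -21.83 dB, so L₂ = 107.1 + (-21.83) = 85.3 dB SPL.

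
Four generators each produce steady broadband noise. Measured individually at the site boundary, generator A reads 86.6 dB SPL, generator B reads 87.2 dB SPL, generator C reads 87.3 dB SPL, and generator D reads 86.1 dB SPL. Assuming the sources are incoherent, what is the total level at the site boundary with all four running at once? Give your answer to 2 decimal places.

92.85 dB SPL

Add the sources as powers (linear), then convert back to dB:
L_total = 10·log₁₀(10^(86.6/10) + 10^(87.2/10) + 10^(87.3/10) + 10^(86.1/10)) = 10·log₁₀(1926000000) = 92.85 dB SPL.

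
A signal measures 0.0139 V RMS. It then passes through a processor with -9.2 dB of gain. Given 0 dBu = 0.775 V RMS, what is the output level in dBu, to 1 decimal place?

-44.1 dBu

Input level: 20·log₁₀(0.0139/0.775) = -34.93 dBu.
Output: -34.93 − 9.2 = -44.1 dBu.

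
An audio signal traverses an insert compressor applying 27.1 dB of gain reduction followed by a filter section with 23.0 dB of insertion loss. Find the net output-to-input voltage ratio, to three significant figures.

Net gain = (−27.1) + (−23.0) = -50.1 dB.
Voltage ratio = 10^(-50.1/20) = 0.00313.

0.00313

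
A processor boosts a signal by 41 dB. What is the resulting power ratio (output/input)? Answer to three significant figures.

Power ratio = 10^(dB/10).
10^(41/10) = 10^(4.100) = 12600.

12600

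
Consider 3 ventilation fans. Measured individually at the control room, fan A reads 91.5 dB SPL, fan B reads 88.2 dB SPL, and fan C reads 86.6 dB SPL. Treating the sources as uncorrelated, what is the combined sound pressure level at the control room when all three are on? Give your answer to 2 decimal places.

94.03 dB SPL

Incoherent sources sum as intensities:
L_total = 10·log₁₀(10^(91.5/10) + 10^(88.2/10) + 10^(86.6/10)) = 10·log₁₀(2530000000) = 94.03 dB SPL.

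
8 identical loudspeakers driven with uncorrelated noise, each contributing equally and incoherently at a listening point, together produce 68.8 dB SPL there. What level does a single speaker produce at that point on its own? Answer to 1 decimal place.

59.8 dB SPL

8 equal incoherent sources add 10·log₁₀(8) = 9.03 dB over one source.
L_one = 68.8 − 9.03 = 59.8 dB SPL.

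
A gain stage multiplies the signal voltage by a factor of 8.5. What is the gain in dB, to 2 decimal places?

For a voltage ratio, dB = 20·log₁₀(V₂/V₁).
20·log₁₀(8.5) = 18.59 dB.

18.59 dB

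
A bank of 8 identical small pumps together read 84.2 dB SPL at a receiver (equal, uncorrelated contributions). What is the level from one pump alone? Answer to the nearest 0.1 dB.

75.2 dB SPL

8 equal incoherent sources add 10·log₁₀(8) = 9.03 dB over one source.
L_one = 84.2 − 9.03 = 75.2 dB SPL.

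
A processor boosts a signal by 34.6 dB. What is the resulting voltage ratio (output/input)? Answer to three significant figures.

Voltage ratio = 10^(dB/20).
10^(34.6/20) = 10^(1.730) = 53.7.

53.7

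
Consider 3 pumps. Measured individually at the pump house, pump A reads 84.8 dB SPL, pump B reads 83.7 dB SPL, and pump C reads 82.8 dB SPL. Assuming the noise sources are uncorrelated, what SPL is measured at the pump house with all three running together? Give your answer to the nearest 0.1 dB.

Add the sources as powers (linear), then convert back to dB:
L_total = 10·log₁₀(10^(84.8/10) + 10^(83.7/10) + 10^(82.8/10)) = 10·log₁₀(727000000) = 88.6 dB SPL.

88.6 dB SPL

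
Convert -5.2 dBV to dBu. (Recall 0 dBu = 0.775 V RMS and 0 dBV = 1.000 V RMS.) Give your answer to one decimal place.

-3.0 dBu

The offset between the scales is 20·log₁₀(0.775/1.000) = −2.214 dB.
So dBu = -5.2 + 2.214 = -3.0 dBu.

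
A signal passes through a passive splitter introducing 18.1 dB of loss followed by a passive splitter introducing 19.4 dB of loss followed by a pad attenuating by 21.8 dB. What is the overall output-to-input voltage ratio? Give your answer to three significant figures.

Net gain = (−18.1) + (−19.4) + (−21.8) = -59.3 dB.
Voltage ratio = 10^(-59.3/20) = 0.00108.

0.00108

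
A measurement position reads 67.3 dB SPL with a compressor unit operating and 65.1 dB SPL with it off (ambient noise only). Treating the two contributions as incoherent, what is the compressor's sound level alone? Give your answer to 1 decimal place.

63.3 dB SPL

Subtract intensities: L_src = 10·log₁₀(10^(L_total/10) − 10^(L_bg/10)).
L_src = 10·log₁₀(10^(67.3/10) − 10^(65.1/10)) = 10·log₁₀(2134000) = 63.3 dB SPL.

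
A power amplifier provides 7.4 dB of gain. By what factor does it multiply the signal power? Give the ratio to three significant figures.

Power ratio = 10^(dB/10).
10^(7.4/10) = 10^(0.7400) = 5.50.

5.50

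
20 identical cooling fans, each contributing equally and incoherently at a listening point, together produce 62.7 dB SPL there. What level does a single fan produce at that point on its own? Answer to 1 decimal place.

20 equal incoherent sources add 10·log₁₀(20) = 13.01 dB over one source.
L_one = 62.7 − 13.01 = 49.7 dB SPL.

49.7 dB SPL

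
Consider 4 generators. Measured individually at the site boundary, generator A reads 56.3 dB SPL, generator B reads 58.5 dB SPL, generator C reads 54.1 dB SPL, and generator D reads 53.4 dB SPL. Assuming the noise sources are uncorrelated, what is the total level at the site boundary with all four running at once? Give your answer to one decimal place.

62.1 dB SPL

Uncorrelated sources add in intensity (power), not in dB.
L_total = 10·log₁₀(10^(56.3/10) + 10^(58.5/10) + 10^(54.1/10) + 10^(53.4/10)) = 10·log₁₀(1610000) = 62.1 dB SPL.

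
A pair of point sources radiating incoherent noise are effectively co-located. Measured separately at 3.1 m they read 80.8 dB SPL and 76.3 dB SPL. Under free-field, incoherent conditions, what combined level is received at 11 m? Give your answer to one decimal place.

Combined at 3.1 m: 10·log₁₀(10^(80.8/10)+10^(76.3/10)) = 82.12 dB SPL.
Then apply −20·log₁₀(11/3.1) = -11.00 dB → 71.1 dB SPL.

71.1 dB SPL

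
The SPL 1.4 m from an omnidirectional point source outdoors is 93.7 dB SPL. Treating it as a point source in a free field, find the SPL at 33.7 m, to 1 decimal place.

Free-field point source: level drops by 20·log₁₀ of the distance ratio.
ΔL = −20·log₁₀(33.7/1.4) = -27.63 dB, so L₂ = 93.7 + (-27.63) = 66.1 dB SPL.

66.1 dB SPL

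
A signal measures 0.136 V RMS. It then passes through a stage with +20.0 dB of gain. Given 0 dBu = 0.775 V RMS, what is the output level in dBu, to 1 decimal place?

Input level: 20·log₁₀(0.136/0.775) = -15.12 dBu.
Output: -15.12 + 20.0 = +4.9 dBu.

+4.9 dBu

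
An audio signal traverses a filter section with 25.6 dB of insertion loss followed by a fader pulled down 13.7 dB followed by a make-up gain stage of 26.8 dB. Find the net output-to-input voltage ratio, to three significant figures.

0.237

Net gain = (−25.6) + (−13.7) + 26.8 = -12.5 dB.
Voltage ratio = 10^(-12.5/20) = 0.237.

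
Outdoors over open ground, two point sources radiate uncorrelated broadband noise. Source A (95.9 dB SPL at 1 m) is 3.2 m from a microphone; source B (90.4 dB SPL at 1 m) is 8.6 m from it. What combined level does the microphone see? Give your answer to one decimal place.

At the listener: L_A = 95.9 − 20·log₁₀(3.2) = 85.80 dB; L_B = 90.4 − 20·log₁₀(8.6) = 71.71 dB.
Combined: 10·log₁₀(10^(85.80/10)+10^(71.71/10)) = 86.0 dB SPL.

86.0 dB SPL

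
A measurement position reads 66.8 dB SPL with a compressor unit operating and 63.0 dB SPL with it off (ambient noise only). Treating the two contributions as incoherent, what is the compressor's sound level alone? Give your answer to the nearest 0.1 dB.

64.5 dB SPL

Remove the background by subtracting linear intensities:
L_src = 10·log₁₀(10^(66.8/10) − 10^(63.0/10)) = 10·log₁₀(2791000) = 64.5 dB SPL.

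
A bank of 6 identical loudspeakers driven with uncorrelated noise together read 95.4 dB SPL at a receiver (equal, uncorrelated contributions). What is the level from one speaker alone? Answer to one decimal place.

6 equal incoherent sources add 10·log₁₀(6) = 7.78 dB over one source.
L_one = 95.4 − 7.78 = 87.6 dB SPL.

87.6 dB SPL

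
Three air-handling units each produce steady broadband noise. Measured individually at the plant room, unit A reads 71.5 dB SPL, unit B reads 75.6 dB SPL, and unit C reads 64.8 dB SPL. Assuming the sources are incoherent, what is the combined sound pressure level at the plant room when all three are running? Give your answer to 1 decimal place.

Uncorrelated sources add in intensity (power), not in dB.
L_total = 10·log₁₀(10^(71.5/10) + 10^(75.6/10) + 10^(64.8/10)) = 10·log₁₀(53450000) = 77.3 dB SPL.

77.3 dB SPL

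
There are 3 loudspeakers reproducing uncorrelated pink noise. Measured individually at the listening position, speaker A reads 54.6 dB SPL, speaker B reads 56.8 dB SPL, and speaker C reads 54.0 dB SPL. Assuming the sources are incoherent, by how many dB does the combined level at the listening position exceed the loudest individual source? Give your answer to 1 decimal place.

Incoherent sources sum as intensities:
L_total = 10·log₁₀(10^(54.6/10) + 10^(56.8/10) + 10^(54.0/10)) = 60.08 dB SPL.
Excess over the loudest (56.8 dB): 60.08 − 56.8 = 3.3 dB.

3.3 dB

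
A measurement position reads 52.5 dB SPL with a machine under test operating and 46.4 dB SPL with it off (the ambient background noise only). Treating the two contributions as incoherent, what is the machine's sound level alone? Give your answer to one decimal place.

Background correction is a power subtraction:
L_src = 10·log₁₀(10^(52.5/10) − 10^(46.4/10)) = 10·log₁₀(134200) = 51.3 dB SPL.

51.3 dB SPL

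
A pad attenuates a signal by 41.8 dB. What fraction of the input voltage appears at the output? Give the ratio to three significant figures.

0.00813

Voltage ratio = 10^(dB/20).
10^(-41.8/20) = 10^(-2.090) = 0.00813.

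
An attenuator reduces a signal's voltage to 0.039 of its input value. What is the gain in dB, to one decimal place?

Voltage is an amplitude quantity, so gain = 20·log₁₀(V_out/V_in).
20·log₁₀(0.039) = -28.2 dB.

-28.2 dB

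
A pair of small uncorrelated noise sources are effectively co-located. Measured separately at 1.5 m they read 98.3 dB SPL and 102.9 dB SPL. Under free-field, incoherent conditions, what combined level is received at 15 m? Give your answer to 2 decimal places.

Combined at 1.5 m: 10·log₁₀(10^(98.3/10)+10^(102.9/10)) = 104.193 dB SPL.
Then apply −20·log₁₀(15/1.5) = -20.000 dB → 84.19 dB SPL.

84.19 dB SPL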